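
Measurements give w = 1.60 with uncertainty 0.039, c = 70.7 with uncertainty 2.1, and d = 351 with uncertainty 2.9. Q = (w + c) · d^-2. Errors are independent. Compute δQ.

1.96e-05

Let u = w + c = 72.3. δu = √(δw² + δc²) = √(0.00152 + 4.41) = 2.10, so δu/u = 0.0291.
Q is then a monomial in u, d:
δQ/Q = √((δu/u)² + (-2·δd/d)²) = √(0.000844 + 0.000273) = 0.0334
Q = 0.000587, so δQ = 0.0334 × 0.000587 = 1.96e-05.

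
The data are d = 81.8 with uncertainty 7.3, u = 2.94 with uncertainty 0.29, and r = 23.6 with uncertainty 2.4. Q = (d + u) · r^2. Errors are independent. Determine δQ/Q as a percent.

Let w = d + u = 84.7. δw = √(δd² + δu²) = √(53.3 + 0.0841) = 7.31, so δw/w = 0.0862.
Q is then a monomial in w, r:
δQ/Q = √((δw/w)² + (2·δr/r)²) = √(0.00743 + 0.0414) = 0.221

22.1%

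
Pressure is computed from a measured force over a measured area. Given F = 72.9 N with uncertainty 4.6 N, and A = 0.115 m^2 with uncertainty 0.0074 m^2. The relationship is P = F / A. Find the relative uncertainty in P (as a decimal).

0.0901

For a monomial P ∝ F, A^-1, fractional errors add in quadrature:
  (1·δF/F)² = (1×0.0631)² = 0.00398;  (-1·δA/A)² = (-1×0.0643)² = 0.00414
δP/P = √(0.00812) = 0.0901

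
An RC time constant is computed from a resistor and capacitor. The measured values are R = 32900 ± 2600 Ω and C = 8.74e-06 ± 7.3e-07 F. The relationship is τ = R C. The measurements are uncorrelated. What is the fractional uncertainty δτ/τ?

0.115

Since τ is a product/quotient, work with relative uncertainties:
  (1·δR/R)² = (1×0.0790)² = 0.00625;  (1·δC/C)² = (1×0.0835)² = 0.00698
δτ/τ = √(0.0132) = 0.115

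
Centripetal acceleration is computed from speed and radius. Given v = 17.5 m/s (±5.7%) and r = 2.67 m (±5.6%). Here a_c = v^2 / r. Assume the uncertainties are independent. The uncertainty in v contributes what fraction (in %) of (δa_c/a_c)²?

(δa_c/a_c)² = (2·δv/v)² + (-1·δr/r)²
  v term: (2×0.0570)² = 0.0130
  r term: (-1×0.0560)² = 0.00314
Total = 0.0161. Share from v = 0.0130/0.0161 = 0.806.

80.6%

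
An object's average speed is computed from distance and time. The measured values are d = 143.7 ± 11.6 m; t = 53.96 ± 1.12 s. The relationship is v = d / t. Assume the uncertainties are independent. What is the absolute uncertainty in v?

0.222 m/s

Each factor contributes (exponent × relative error)² to (δv/v)²:
  (1·δd/d)² = (1×0.0807)² = 0.00652;  (-1·δt/t)² = (-1×0.0208)² = 0.000431
δv/v = √(0.00695) = 0.0833
v = 2.663 m/s, so δv = 0.0833 × 2.663 = 0.222 m/s.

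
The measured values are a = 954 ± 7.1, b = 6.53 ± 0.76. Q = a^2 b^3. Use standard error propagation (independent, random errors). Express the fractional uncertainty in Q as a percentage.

Each factor contributes (exponent × relative error)² to (δQ/Q)²:
  (2·δa/a)² = (2×0.00744)² = 0.000222;  (3·δb/b)² = (3×0.116)² = 0.122
δQ/Q = √(0.122) = 0.349

34.9%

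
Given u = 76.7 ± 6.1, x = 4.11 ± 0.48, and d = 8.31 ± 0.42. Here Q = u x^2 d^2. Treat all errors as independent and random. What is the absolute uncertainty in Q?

Q is a product of powers, so relative uncertainties combine in quadrature:
  (1·δu/u)² = (1×0.0795)² = 0.00633;  (2·δx/x)² = (2×0.117)² = 0.0546;  (2·δd/d)² = (2×0.0505)² = 0.0102
δQ/Q = √(0.0711) = 0.267
Q = 89500, so δQ = 0.267 × 89500 = 23900.

23900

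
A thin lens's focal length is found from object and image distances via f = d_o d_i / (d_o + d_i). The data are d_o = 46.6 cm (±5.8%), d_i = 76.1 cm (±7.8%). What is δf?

∂f/∂d_o = (d_i/(d_o+d_i))² = 0.385;  ∂f/∂d_i = (d_o/(d_o+d_i))² = 0.144
δf = √((∂f/∂d_o · δd_o)² + (∂f/∂d_i · δd_i)²) = √(1.08 + 0.733) = 1.35 cm

1.35 cm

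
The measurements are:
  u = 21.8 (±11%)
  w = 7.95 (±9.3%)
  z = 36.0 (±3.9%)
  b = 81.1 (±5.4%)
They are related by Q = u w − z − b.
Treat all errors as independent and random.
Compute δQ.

25.4

Let p = u·w = 173. δp/p = √((1·δu/u)² + (1·δw/w)²) = √(0.0121 + 0.00865) = 0.144, so δp = 25.0.
Q = p − z − b: δQ = √(δp² + δz² + δb²) = √(623 + 1.97 + 19.2) = 25.4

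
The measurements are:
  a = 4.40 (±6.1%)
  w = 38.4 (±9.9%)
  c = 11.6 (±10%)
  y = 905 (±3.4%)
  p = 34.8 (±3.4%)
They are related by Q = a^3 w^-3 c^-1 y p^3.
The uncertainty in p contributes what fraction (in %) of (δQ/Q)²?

7.26%

(δQ/Q)² = (3·δa/a)² + (-3·δw/w)² + (-1·δc/c)² + (1·δy/y)² + (3·δp/p)²
  a term: (3×0.0610)² = 0.0335
  w term: (-3×0.0990)² = 0.0882
  c term: (-1×0.100)² = 0.0100
  y term: (1×0.0340)² = 0.00116
  p term: (3×0.0340)² = 0.0104
Total = 0.143. Share from p = 0.0104/0.143 = 0.0726.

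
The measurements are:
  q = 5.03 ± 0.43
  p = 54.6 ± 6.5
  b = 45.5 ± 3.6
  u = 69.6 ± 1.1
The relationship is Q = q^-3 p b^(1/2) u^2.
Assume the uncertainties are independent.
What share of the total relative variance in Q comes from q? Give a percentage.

(δQ/Q)² = (-3·δq/q)² + (1·δp/p)² + (½·δb/b)² + (2·δu/u)²
  q term: (-3×0.0855)² = 0.0658
  p term: (1×0.119)² = 0.0142
  b term: (0.5×0.0791)² = 0.00157
  u term: (2×0.0158)² = 0.000999
Total = 0.0825. Share from q = 0.0658/0.0825 = 0.797.

79.7%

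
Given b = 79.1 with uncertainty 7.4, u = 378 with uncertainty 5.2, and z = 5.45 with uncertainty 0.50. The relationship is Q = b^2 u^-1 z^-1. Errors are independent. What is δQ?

0.634

For a monomial Q ∝ b^2, u^-1, z^-1, fractional errors add in quadrature:
  (2·δb/b)² = (2×0.0936)² = 0.0350;  (-1·δu/u)² = (-1×0.0138)² = 0.000189;  (-1·δz/z)² = (-1×0.0917)² = 0.00842
δQ/Q = √(0.0436) = 0.209
Q = 3.04, so δQ = 0.209 × 3.04 = 0.634.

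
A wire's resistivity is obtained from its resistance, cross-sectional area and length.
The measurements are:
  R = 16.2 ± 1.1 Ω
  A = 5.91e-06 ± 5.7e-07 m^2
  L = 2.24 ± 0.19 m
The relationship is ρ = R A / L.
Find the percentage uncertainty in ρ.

14.5%

Products/powers → add relative errors in quadrature, weighted by exponent:
  (1·δR/R)² = (1×0.0679)² = 0.00461;  (1·δA/A)² = (1×0.0964)² = 0.00930;  (-1·δL/L)² = (-1×0.0848)² = 0.00719
δρ/ρ = √(0.0211) = 0.145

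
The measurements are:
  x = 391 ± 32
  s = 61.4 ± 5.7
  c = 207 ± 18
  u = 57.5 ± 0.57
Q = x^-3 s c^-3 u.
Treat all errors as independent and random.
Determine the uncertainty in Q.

Each factor contributes (exponent × relative error)² to (δQ/Q)²:
  (-3·δx/x)² = (-3×0.0818)² = 0.0603;  (1·δs/s)² = (1×0.0928)² = 0.00862;  (-3·δc/c)² = (-3×0.0870)² = 0.0681;  (1·δu/u)² = (1×0.00991)² = 9.83e-05
δQ/Q = √(0.137) = 0.370
Q = 6.66e-12, so δQ = 0.370 × 6.66e-12 = 2.47e-12.

2.47e-12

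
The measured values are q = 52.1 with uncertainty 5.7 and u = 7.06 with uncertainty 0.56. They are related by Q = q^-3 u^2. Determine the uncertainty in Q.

0.000128

Since Q is a product/quotient, work with relative uncertainties:
  (-3·δq/q)² = (-3×0.109)² = 0.108;  (2·δu/u)² = (2×0.0793)² = 0.0252
δQ/Q = √(0.133) = 0.365
Q = 0.000352, so δQ = 0.365 × 0.000352 = 0.000128.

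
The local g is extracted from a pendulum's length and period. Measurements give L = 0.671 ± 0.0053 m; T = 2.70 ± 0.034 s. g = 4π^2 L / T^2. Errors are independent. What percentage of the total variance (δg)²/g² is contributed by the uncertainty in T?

91.0%

(δg/g)² = (1·δL/L)² + (-2·δT/T)²
  L term: (1×0.00790)² = 6.24e-05
  T term: (-2×0.0126)² = 0.000634
Total = 0.000697. Share from T = 0.000634/0.000697 = 0.910.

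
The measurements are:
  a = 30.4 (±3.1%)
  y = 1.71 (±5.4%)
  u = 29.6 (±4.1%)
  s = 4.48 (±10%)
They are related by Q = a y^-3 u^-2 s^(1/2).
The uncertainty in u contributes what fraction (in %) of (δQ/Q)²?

18.5%

(δQ/Q)² = (1·δa/a)² + (-3·δy/y)² + (-2·δu/u)² + (½·δs/s)²
  a term: (1×0.0310)² = 0.000961
  y term: (-3×0.0540)² = 0.0262
  u term: (-2×0.0410)² = 0.00672
  s term: (0.5×0.100)² = 0.00250
Total = 0.0364. Share from u = 0.00672/0.0364 = 0.185.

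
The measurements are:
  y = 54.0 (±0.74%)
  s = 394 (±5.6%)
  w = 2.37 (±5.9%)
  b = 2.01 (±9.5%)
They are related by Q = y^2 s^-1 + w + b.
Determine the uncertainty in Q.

0.490

Let p = y^2·s^-1 = 7.40. δp/p = √((2·δy/y)² + (-1·δs/s)²) = √(0.000219 + 0.00314) = 0.0579, so δp = 0.429.
Q = p + w + b: δQ = √(δp² + δw² + δb²) = √(0.184 + 0.0196 + 0.0365) = 0.490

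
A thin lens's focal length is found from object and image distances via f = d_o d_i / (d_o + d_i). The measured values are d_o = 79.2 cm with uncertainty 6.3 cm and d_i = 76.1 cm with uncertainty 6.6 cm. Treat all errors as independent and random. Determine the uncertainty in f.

∂f/∂d_o = (d_i/(d_o+d_i))² = 0.240;  ∂f/∂d_i = (d_o/(d_o+d_i))² = 0.260
δf = √((∂f/∂d_o · δd_o)² + (∂f/∂d_i · δd_i)²) = √(2.29 + 2.95) = 2.29 cm

2.29 cm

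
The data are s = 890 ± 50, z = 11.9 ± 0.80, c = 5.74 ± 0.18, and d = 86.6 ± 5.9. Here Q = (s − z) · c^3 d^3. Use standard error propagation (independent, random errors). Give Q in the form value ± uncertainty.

Let u = s − z = 878. δu = √(δs² + δz²) = √(2500 + 0.640) = 50.0, so δu/u = 0.0569.
Q is then a monomial in u, c, d:
δQ/Q = √((δu/u)² + (3·δc/c)² + (3·δd/d)²) = √(0.00324 + 0.00885 + 0.0418) = 0.232
Q = 1.08e+11, so δQ = 0.232 × 1.08e+11 = 2.5e+10.

(1.08 ± 0.250) × 10^11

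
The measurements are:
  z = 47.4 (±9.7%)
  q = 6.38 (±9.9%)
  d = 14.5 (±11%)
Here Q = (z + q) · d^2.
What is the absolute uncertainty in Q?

Let u = z + q = 53.8. δu = √(δz² + δq²) = √(21.1 + 0.399) = 4.64, so δu/u = 0.0863.
Q is then a monomial in u, d:
δQ/Q = √((δu/u)² + (2·δd/d)²) = √(0.00745 + 0.0484) = 0.236
Q = 11300, so δQ = 0.236 × 11300 = 2670.

2670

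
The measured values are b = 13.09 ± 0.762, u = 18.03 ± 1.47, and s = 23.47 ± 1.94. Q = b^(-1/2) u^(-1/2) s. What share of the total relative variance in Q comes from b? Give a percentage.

(δQ/Q)² = (−½·δb/b)² + (−½·δu/u)² + (1·δs/s)²
  b term: (-0.5×0.0582)² = 0.000847
  u term: (-0.5×0.0815)² = 0.00166
  s term: (1×0.0827)² = 0.00683
Total = 0.00934. Share from b = 0.000847/0.00934 = 0.0907.

9.07%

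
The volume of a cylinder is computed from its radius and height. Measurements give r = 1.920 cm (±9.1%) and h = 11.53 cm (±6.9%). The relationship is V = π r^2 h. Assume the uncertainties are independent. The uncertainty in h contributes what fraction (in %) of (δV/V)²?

12.6%

(δV/V)² = (2·δr/r)² + (1·δh/h)²
  r term: (2×0.0910)² = 0.0331
  h term: (1×0.0690)² = 0.00476
Total = 0.0379. Share from h = 0.00476/0.0379 = 0.126.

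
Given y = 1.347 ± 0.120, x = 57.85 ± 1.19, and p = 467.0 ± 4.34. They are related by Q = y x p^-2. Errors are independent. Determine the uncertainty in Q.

3.33e-05

For a monomial Q ∝ y, x, p^-2, fractional errors add in quadrature:
  (1·δy/y)² = (1×0.0891)² = 0.00794;  (1·δx/x)² = (1×0.0206)² = 0.000423;  (-2·δp/p)² = (-2×0.00929)² = 0.000345
δQ/Q = √(0.00871) = 0.0933
Q = 0.0003573, so δQ = 0.0933 × 0.0003573 = 3.33e-05.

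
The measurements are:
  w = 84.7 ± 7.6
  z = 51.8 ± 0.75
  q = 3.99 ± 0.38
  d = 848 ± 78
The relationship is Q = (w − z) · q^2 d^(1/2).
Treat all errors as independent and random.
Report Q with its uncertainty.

15300 ± 4630

Let u = w − z = 32.9. δu = √(δw² + δz²) = √(57.8 + 0.562) = 7.64, so δu/u = 0.232.
Q is then a monomial in u, q, d:
δQ/Q = √((δu/u)² + (2·δq/q)² + (½·δd/d)²) = √(0.0539 + 0.0363 + 0.00212) = 0.304
Q = 15300, so δQ = 0.304 × 15300 = 4630.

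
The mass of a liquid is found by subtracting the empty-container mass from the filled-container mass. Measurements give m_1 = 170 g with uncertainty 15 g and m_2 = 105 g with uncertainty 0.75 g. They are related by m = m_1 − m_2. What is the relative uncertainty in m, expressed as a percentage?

For a sum/difference, combine absolute errors in quadrature:
  (δm_1)² = 225;  (δm_2)² = 0.562
δm = √(226) = 15.0 g
m = 65.0 g, so δm/m = 15.0/65.0 = 0.231.

23.1%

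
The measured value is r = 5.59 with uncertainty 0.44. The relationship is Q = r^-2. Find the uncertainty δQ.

Q is a product of powers, so relative uncertainties combine in quadrature:
  (-2·δr/r)² = (-2×0.0787)² = 0.0248
δQ/Q = √(0.0248) = 0.157
Q = 0.0320, so δQ = 0.157 × 0.0320 = 0.00504.

0.00504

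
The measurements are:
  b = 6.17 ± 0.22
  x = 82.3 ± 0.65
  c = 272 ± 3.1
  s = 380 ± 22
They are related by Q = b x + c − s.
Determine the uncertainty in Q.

28.9

Let p = b·x = 508. δp/p = √((1·δb/b)² + (1·δx/x)²) = √(0.00127 + 6.24e-05) = 0.0365, so δp = 18.5.
Q = p + c − s: δQ = √(δp² + δc² + δs²) = √(344 + 9.61 + 484) = 28.9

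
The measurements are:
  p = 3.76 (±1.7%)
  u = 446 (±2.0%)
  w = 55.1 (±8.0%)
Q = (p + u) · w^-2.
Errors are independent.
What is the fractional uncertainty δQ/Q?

0.161

Let h = p + u = 450. δh = √(δp² + δu²) = √(0.00409 + 79.6) = 8.92, so δh/h = 0.0198.
Q is then a monomial in h, w:
δQ/Q = √((δh/h)² + (-2·δw/w)²) = √(0.000393 + 0.0256) = 0.161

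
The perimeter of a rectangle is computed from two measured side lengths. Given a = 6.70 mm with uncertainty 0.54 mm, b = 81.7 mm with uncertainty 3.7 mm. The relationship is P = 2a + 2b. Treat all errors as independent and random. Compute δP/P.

0.0423

Each term contributes (cᵢ δxᵢ)² to (δP)²:
  (2·δa)² = 1.17;  (2·δb)² = 54.8
δP = √(55.9) = 7.48 mm
P = 177 mm, so δP/P = 7.48/177 = 0.0423.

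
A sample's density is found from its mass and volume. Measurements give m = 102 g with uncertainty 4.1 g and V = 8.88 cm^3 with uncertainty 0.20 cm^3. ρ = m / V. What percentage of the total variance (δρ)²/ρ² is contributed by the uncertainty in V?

(δρ/ρ)² = (1·δm/m)² + (-1·δV/V)²
  m term: (1×0.0402)² = 0.00162
  V term: (-1×0.0225)² = 0.000507
Total = 0.00212. Share from V = 0.000507/0.00212 = 0.239.

23.9%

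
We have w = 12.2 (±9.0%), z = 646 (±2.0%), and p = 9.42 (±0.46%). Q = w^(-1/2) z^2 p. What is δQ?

68000

For a monomial Q ∝ w^(-1/2), z^2, p, fractional errors add in quadrature:
  (−½·δw/w)² = (-0.5×0.0900)² = 0.00202;  (2·δz/z)² = (2×0.0200)² = 0.00160;  (1·δp/p)² = (1×0.00460)² = 2.12e-05
δQ/Q = √(0.00365) = 0.0604
Q = 1.13e+06, so δQ = 0.0604 × 1.13e+06 = 68000.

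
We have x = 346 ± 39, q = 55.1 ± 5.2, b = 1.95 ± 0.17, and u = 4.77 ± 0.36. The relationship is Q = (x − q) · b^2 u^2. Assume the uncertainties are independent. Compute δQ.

Let w = x − q = 291. δw = √(δx² + δq²) = √(1520 + 27.0) = 39.3, so δw/w = 0.135.
Q is then a monomial in w, b, u:
δQ/Q = √((δw/w)² + (2·δb/b)² + (2·δu/u)²) = √(0.0183 + 0.0304 + 0.0228) = 0.267
Q = 25200, so δQ = 0.267 × 25200 = 6730.

6730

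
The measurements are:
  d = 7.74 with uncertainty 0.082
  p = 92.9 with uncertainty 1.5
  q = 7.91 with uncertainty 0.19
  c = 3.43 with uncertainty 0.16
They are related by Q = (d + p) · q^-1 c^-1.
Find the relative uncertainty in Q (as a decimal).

Let u = d + p = 101. δu = √(δd² + δp²) = √(0.00672 + 2.25) = 1.50, so δu/u = 0.0149.
Q is then a monomial in u, q, c:
δQ/Q = √((δu/u)² + (-1·δq/q)² + (-1·δc/c)²) = √(0.000223 + 0.000577 + 0.00218) = 0.0546

0.0546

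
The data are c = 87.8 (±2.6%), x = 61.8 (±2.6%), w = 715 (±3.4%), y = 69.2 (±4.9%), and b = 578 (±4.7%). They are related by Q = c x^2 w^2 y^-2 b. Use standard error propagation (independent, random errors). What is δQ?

Q is a product of powers, so relative uncertainties combine in quadrature:
  (1·δc/c)² = (1×0.0260)² = 0.000676;  (2·δx/x)² = (2×0.0260)² = 0.00270;  (2·δw/w)² = (2×0.0340)² = 0.00462;  (-2·δy/y)² = (-2×0.0490)² = 0.00960;  (1·δb/b)² = (1×0.0470)² = 0.00221
δQ/Q = √(0.0198) = 0.141
Q = 2.07e+10, so δQ = 0.141 × 2.07e+10 = 2.91e+09.

2.91e+09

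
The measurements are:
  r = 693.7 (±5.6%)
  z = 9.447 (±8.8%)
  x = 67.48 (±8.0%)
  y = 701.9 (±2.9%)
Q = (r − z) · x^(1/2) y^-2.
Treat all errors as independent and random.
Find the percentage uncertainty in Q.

9.05%

Let u = r − z = 684.3. δu = √(δr² + δz²) = √(1510 + 0.691) = 38.9, so δu/u = 0.0568.
Q is then a monomial in u, x, y:
δQ/Q = √((δu/u)² + (½·δx/x)² + (-2·δy/y)²) = √(0.00322 + 0.00160 + 0.00336) = 0.0905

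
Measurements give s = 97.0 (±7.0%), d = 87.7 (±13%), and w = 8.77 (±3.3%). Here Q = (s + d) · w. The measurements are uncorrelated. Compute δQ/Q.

0.0791

Let u = s + d = 185. δu = √(δs² + δd²) = √(46.1 + 130) = 13.3, so δu/u = 0.0718.
Q is then a monomial in u, w:
δQ/Q = √((δu/u)² + (1·δw/w)²) = √(0.00516 + 0.00109) = 0.0791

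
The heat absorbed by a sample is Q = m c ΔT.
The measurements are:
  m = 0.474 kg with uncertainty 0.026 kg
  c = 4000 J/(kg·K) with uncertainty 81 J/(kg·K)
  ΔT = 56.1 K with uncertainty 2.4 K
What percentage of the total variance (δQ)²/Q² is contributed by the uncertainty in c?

7.81%

(δQ/Q)² = (1·δm/m)² + (1·δc/c)² + (1·δΔT/ΔT)²
  m term: (1×0.0549)² = 0.00301
  c term: (1×0.0203)² = 0.000410
  ΔT term: (1×0.0428)² = 0.00183
Total = 0.00525. Share from c = 0.000410/0.00525 = 0.0781.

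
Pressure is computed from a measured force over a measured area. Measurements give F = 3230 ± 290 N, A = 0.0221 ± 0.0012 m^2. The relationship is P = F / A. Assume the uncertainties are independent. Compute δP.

15300 Pa

Relative error in a monomial: (δP/P)² = Σ (nᵢ · δxᵢ/xᵢ)².
  (1·δF/F)² = (1×0.0898)² = 0.00806;  (-1·δA/A)² = (-1×0.0543)² = 0.00295
δP/P = √(0.0110) = 0.105
P = 1.46e+05 Pa, so δP = 0.105 × 1.46e+05 = 15300 Pa.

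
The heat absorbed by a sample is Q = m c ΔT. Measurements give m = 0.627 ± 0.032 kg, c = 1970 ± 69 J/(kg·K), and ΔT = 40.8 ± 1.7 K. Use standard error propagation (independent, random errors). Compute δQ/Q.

0.0746

Each factor contributes (exponent × relative error)² to (δQ/Q)²:
  (1·δm/m)² = (1×0.0510)² = 0.00260;  (1·δc/c)² = (1×0.0350)² = 0.00123;  (1·δΔT/ΔT)² = (1×0.0417)² = 0.00174
δQ/Q = √(0.00557) = 0.0746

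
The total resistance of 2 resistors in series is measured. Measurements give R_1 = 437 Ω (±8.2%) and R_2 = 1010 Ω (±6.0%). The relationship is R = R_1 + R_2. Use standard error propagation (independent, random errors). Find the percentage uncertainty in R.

4.87%

Absolute uncertainties add in quadrature for a linear combination:
  (δR_1)² = 1280;  (δR_2)² = 3670
δR = √(4960) = 70.4 Ω
R = 1450 Ω, so δR/R = 70.4/1450 = 0.0487.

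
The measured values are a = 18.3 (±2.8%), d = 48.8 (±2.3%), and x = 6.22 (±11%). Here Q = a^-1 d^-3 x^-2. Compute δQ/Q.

0.232

Q is a product of powers, so relative uncertainties combine in quadrature:
  (-1·δa/a)² = (-1×0.0280)² = 0.000784;  (-3·δd/d)² = (-3×0.0230)² = 0.00476;  (-2·δx/x)² = (-2×0.110)² = 0.0484
δQ/Q = √(0.0539) = 0.232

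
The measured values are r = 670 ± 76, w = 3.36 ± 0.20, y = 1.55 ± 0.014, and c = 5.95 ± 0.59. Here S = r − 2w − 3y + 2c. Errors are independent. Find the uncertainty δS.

76.0

Sums and differences: (δS)² = Σ (cᵢ δxᵢ)².
  (δr)² = 5780;  (2·δw)² = 0.160;  (3·δy)² = 0.00176;  (2·δc)² = 1.39
δS = √(5780) = 76.0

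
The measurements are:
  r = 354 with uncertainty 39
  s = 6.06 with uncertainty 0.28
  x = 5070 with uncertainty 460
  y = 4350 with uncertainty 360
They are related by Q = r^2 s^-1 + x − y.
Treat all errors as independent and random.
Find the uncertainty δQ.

4690

Let p = r^2·s^-1 = 20700. δp/p = √((2·δr/r)² + (-1·δs/s)²) = √(0.0485 + 0.00213) = 0.225, so δp = 4660.
Q = p + x − y: δQ = √(δp² + δx² + δy²) = √(2.17e+07 + 2.12e+05 + 1.3e+05) = 4690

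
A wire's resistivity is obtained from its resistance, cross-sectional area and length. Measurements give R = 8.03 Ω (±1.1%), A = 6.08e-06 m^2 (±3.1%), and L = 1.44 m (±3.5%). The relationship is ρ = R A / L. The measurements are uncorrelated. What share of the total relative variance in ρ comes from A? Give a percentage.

41.7%

(δρ/ρ)² = (1·δR/R)² + (1·δA/A)² + (-1·δL/L)²
  R term: (1×0.0110)² = 0.000121
  A term: (1×0.0310)² = 0.000961
  L term: (-1×0.0350)² = 0.00123
Total = 0.00231. Share from A = 0.000961/0.00231 = 0.417.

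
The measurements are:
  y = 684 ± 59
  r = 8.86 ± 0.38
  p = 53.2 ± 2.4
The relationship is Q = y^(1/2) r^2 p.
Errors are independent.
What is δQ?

Relative error in a monomial: (δQ/Q)² = Σ (nᵢ · δxᵢ/xᵢ)².
  (½·δy/y)² = (0.5×0.0863)² = 0.00186;  (2·δr/r)² = (2×0.0429)² = 0.00736;  (1·δp/p)² = (1×0.0451)² = 0.00204
δQ/Q = √(0.0113) = 0.106
Q = 1.09e+05, so δQ = 0.106 × 1.09e+05 = 11600.

11600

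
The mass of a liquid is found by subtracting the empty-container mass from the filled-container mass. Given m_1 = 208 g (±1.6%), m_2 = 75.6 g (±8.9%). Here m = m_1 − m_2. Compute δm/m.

0.0567

Sums and differences: (δm)² = Σ (cᵢ δxᵢ)².
  (δm_1)² = 11.1;  (δm_2)² = 45.3
δm = √(56.3) = 7.51 g
m = 132 g, so δm/m = 7.51/132 = 0.0567.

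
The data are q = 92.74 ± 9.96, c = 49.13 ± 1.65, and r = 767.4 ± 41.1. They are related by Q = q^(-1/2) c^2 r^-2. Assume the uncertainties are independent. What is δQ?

5.85e-05

Since Q is a product/quotient, work with relative uncertainties:
  (−½·δq/q)² = (-0.5×0.107)² = 0.00288;  (2·δc/c)² = (2×0.0336)² = 0.00451;  (-2·δr/r)² = (-2×0.0536)² = 0.0115
δQ/Q = √(0.0189) = 0.137
Q = 0.0004256, so δQ = 0.137 × 0.0004256 = 5.85e-05.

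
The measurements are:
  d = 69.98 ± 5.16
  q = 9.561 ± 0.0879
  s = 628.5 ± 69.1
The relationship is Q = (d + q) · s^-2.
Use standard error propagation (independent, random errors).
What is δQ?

Let u = d + q = 79.54. δu = √(δd² + δq²) = √(26.6 + 0.00773) = 5.16, so δu/u = 0.0649.
Q is then a monomial in u, s:
δQ/Q = √((δu/u)² + (-2·δs/s)²) = √(0.00421 + 0.0484) = 0.229
Q = 0.0002014, so δQ = 0.229 × 0.0002014 = 4.62e-05.

4.62e-05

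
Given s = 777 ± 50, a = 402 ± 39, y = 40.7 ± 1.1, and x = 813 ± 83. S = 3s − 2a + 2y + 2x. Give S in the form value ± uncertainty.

3230 ± 237

For a sum/difference, combine absolute errors in quadrature:
  (3·δs)² = 22500;  (2·δa)² = 6080;  (2·δy)² = 4.84;  (2·δx)² = 27600
δS = √(56100) = 237
S = 3230.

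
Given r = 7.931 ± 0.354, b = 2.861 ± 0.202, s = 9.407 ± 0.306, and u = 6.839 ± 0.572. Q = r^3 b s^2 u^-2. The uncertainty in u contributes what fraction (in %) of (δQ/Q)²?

(δQ/Q)² = (3·δr/r)² + (1·δb/b)² + (2·δs/s)² + (-2·δu/u)²
  r term: (3×0.0446)² = 0.0179
  b term: (1×0.0706)² = 0.00499
  s term: (2×0.0325)² = 0.00423
  u term: (-2×0.0836)² = 0.0280
Total = 0.0551. Share from u = 0.0280/0.0551 = 0.508.

50.8%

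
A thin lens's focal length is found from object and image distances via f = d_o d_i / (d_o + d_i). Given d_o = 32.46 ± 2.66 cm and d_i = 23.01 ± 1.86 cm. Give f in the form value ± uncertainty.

13.47 ± 0.784 cm

∂f/∂d_o = (d_i/(d_o+d_i))² = 0.172;  ∂f/∂d_i = (d_o/(d_o+d_i))² = 0.342
δf = √((∂f/∂d_o · δd_o)² + (∂f/∂d_i · δd_i)²) = √(0.210 + 0.406) = 0.784 cm
f = 13.47 cm.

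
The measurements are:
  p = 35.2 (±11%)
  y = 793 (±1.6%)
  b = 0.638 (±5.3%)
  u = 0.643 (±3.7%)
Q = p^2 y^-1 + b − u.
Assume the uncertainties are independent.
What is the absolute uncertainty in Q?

0.347

Let w = p^2·y^-1 = 1.56. δw/w = √((2·δp/p)² + (-1·δy/y)²) = √(0.0484 + 0.000256) = 0.221, so δw = 0.345.
Q = w + b − u: δQ = √(δw² + δb² + δu²) = √(0.119 + 0.00114 + 0.000566) = 0.347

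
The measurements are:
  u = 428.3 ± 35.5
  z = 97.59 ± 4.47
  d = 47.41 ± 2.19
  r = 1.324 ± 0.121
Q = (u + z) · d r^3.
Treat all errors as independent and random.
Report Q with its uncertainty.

57870 ± 16600

Let w = u + z = 525.9. δw = √(δu² + δz²) = √(1260 + 20.0) = 35.8, so δw/w = 0.0680.
Q is then a monomial in w, d, r:
δQ/Q = √((δw/w)² + (1·δd/d)² + (3·δr/r)²) = √(0.00463 + 0.00213 + 0.0752) = 0.286
Q = 57870, so δQ = 0.286 × 57870 = 16600.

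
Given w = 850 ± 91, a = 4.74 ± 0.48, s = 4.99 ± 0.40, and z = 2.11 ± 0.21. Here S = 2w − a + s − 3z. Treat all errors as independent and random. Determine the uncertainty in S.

182

Sums and differences: (δS)² = Σ (cᵢ δxᵢ)².
  (2·δw)² = 33100;  (δa)² = 0.230;  (δs)² = 0.160;  (3·δz)² = 0.397
δS = √(33100) = 182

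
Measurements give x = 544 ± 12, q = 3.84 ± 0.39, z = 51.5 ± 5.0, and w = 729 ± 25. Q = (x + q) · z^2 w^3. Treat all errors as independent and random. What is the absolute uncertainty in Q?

Let u = x + q = 548. δu = √(δx² + δq²) = √(144 + 0.152) = 12.0, so δu/u = 0.0219.
Q is then a monomial in u, z, w:
δQ/Q = √((δu/u)² + (2·δz/z)² + (3·δw/w)²) = √(0.000480 + 0.0377 + 0.0106) = 0.221
Q = 5.63e+14, so δQ = 0.221 × 5.63e+14 = 1.24e+14.

1.24e+14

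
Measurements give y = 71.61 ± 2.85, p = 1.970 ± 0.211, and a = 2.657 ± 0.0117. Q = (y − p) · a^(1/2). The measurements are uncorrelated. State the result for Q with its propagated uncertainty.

113.5 ± 4.67

Let u = y − p = 69.64. δu = √(δy² + δp²) = √(8.12 + 0.0445) = 2.86, so δu/u = 0.0410.
Q is then a monomial in u, a:
δQ/Q = √((δu/u)² + (½·δa/a)²) = √(0.00168 + 4.85e-06) = 0.0411
Q = 113.5, so δQ = 0.0411 × 113.5 = 4.67.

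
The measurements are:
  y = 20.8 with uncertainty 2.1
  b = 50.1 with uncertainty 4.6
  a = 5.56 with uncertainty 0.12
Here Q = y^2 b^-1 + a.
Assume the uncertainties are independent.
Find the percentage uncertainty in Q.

Let p = y^2·b^-1 = 8.64. δp/p = √((2·δy/y)² + (-1·δb/b)²) = √(0.0408 + 0.00843) = 0.222, so δp = 1.92.
Q = p + a: δQ = √(δp² + δa²) = √(3.67 + 0.0144) = 1.92
Q = 14.2, so δQ/Q = 1.92/14.2 = 0.135.

13.5%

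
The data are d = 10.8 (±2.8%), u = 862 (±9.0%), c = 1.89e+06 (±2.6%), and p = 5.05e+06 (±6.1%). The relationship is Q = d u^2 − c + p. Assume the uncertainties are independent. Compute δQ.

1.49e+06

Let w = d·u^2 = 8.02e+06. δw/w = √((1·δd/d)² + (2·δu/u)²) = √(0.000784 + 0.0324) = 0.182, so δw = 1.46e+06.
Q = w − c + p: δQ = √(δw² + δc² + δp²) = √(2.14e+12 + 2.41e+09 + 9.49e+10) = 1.49e+06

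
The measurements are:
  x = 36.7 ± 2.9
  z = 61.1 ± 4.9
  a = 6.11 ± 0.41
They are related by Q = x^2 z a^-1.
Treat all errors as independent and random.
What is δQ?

2550

Each factor contributes (exponent × relative error)² to (δQ/Q)²:
  (2·δx/x)² = (2×0.0790)² = 0.0250;  (1·δz/z)² = (1×0.0802)² = 0.00643;  (-1·δa/a)² = (-1×0.0671)² = 0.00450
δQ/Q = √(0.0359) = 0.190
Q = 13500, so δQ = 0.190 × 13500 = 2550.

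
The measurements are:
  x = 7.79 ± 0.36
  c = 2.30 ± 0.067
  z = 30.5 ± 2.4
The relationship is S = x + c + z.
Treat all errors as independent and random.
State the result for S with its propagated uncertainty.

40.6 ± 2.43

For a sum/difference, combine absolute errors in quadrature:
  (δx)² = 0.130;  (δc)² = 0.00449;  (δz)² = 5.76
δS = √(5.89) = 2.43
S = 40.6.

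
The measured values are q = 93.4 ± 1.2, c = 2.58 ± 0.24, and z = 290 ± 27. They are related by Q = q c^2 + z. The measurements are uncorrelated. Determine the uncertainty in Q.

Let p = q·c^2 = 622. δp/p = √((1·δq/q)² + (2·δc/c)²) = √(0.000165 + 0.0346) = 0.186, so δp = 116.
Q = p + z: δQ = √(δp² + δz²) = √(13400 + 729) = 119

119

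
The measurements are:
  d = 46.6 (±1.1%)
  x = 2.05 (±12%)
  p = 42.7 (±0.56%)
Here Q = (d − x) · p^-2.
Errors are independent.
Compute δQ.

0.000415

Let u = d − x = 44.6. δu = √(δd² + δx²) = √(0.263 + 0.0605) = 0.569, so δu/u = 0.0128.
Q is then a monomial in u, p:
δQ/Q = √((δu/u)² + (-2·δp/p)²) = √(0.000163 + 0.000125) = 0.0170
Q = 0.0244, so δQ = 0.0170 × 0.0244 = 0.000415.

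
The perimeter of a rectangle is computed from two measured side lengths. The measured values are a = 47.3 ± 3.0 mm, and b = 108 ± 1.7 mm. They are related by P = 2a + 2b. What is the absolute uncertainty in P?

Each term contributes (cᵢ δxᵢ)² to (δP)²:
  (2·δa)² = 36.0;  (2·δb)² = 11.6
δP = √(47.6) = 6.90 mm

6.90 mm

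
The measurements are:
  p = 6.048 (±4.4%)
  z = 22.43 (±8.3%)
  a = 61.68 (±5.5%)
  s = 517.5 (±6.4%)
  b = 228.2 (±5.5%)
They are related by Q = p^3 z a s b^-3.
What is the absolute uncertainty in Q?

Since Q is a product/quotient, work with relative uncertainties:
  (3·δp/p)² = (3×0.0440)² = 0.0174;  (1·δz/z)² = (1×0.0830)² = 0.00689;  (1·δa/a)² = (1×0.0550)² = 0.00302;  (1·δs/s)² = (1×0.0640)² = 0.00410;  (-3·δb/b)² = (-3×0.0550)² = 0.0272
δQ/Q = √(0.0587) = 0.242
Q = 13.33, so δQ = 0.242 × 13.33 = 3.23.

3.23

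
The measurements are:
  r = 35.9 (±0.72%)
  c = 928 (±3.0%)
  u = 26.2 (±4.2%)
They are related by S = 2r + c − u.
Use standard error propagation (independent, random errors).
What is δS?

27.9

S is a linear combination, so absolute uncertainties add in quadrature:
  (2·δr)² = 0.267;  (δc)² = 775;  (δu)² = 1.21
δS = √(777) = 27.9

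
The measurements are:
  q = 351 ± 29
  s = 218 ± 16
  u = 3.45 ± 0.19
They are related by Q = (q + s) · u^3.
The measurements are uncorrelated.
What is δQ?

Let w = q + s = 569. δw = √(δq² + δs²) = √(841 + 256) = 33.1, so δw/w = 0.0582.
Q is then a monomial in w, u:
δQ/Q = √((δw/w)² + (3·δu/u)²) = √(0.00339 + 0.0273) = 0.175
Q = 23400, so δQ = 0.175 × 23400 = 4090.

4090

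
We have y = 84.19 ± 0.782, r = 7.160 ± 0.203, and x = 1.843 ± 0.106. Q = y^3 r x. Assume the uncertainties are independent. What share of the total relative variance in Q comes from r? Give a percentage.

(δQ/Q)² = (3·δy/y)² + (1·δr/r)² + (1·δx/x)²
  y term: (3×0.00929)² = 0.000776
  r term: (1×0.0284)² = 0.000804
  x term: (1×0.0575)² = 0.00331
Total = 0.00489. Share from r = 0.000804/0.00489 = 0.164.

16.4%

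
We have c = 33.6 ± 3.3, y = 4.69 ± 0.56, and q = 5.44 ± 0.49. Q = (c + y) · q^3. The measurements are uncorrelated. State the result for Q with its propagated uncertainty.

6160 ± 1750

Let u = c + y = 38.3. δu = √(δc² + δy²) = √(10.9 + 0.314) = 3.35, so δu/u = 0.0874.
Q is then a monomial in u, q:
δQ/Q = √((δu/u)² + (3·δq/q)²) = √(0.00764 + 0.0730) = 0.284
Q = 6160, so δQ = 0.284 × 6160 = 1750.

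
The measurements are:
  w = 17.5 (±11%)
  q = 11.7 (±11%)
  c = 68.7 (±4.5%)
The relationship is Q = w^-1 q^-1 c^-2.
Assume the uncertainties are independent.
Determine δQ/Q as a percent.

18.0%

Relative error in a monomial: (δQ/Q)² = Σ (nᵢ · δxᵢ/xᵢ)².
  (-1·δw/w)² = (-1×0.110)² = 0.0121;  (-1·δq/q)² = (-1×0.110)² = 0.0121;  (-2·δc/c)² = (-2×0.0450)² = 0.00810
δQ/Q = √(0.0323) = 0.180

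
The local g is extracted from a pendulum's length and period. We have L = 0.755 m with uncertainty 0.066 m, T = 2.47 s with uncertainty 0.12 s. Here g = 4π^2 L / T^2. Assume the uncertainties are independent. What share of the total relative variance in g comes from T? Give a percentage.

55.3%

(δg/g)² = (1·δL/L)² + (-2·δT/T)²
  L term: (1×0.0874)² = 0.00764
  T term: (-2×0.0486)² = 0.00944
Total = 0.0171. Share from T = 0.00944/0.0171 = 0.553.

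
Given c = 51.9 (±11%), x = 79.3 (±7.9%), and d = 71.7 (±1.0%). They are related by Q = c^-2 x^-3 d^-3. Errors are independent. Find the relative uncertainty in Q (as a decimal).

0.325

Since Q is a product/quotient, work with relative uncertainties:
  (-2·δc/c)² = (-2×0.110)² = 0.0484;  (-3·δx/x)² = (-3×0.0790)² = 0.0562;  (-3·δd/d)² = (-3×0.0100)² = 0.000900
δQ/Q = √(0.105) = 0.325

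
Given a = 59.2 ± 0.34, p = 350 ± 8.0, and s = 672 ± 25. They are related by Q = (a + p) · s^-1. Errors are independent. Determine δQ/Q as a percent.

Let u = a + p = 409. δu = √(δa² + δp²) = √(0.116 + 64.0) = 8.01, so δu/u = 0.0196.
Q is then a monomial in u, s:
δQ/Q = √((δu/u)² + (-1·δs/s)²) = √(0.000383 + 0.00138) = 0.0420

4.20%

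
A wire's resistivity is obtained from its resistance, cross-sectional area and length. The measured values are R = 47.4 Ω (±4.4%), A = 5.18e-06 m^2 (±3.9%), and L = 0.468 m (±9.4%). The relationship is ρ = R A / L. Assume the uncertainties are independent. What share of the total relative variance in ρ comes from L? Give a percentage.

(δρ/ρ)² = (1·δR/R)² + (1·δA/A)² + (-1·δL/L)²
  R term: (1×0.0440)² = 0.00194
  A term: (1×0.0390)² = 0.00152
  L term: (-1×0.0940)² = 0.00884
Total = 0.0123. Share from L = 0.00884/0.0123 = 0.719.

71.9%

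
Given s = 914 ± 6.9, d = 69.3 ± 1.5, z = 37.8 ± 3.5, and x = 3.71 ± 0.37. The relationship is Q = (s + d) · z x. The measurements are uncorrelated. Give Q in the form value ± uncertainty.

(1.38 ± 0.188) × 10^5

Let u = s + d = 983. δu = √(δs² + δd²) = √(47.6 + 2.25) = 7.06, so δu/u = 0.00718.
Q is then a monomial in u, z, x:
δQ/Q = √((δu/u)² + (1·δz/z)² + (1·δx/x)²) = √(5.16e-05 + 0.00857 + 0.00995) = 0.136
Q = 1.38e+05, so δQ = 0.136 × 1.38e+05 = 18800.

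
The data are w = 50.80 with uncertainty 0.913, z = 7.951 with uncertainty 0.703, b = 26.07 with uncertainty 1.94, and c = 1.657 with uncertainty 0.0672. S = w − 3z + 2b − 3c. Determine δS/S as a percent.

6.09%

Sums and differences: (δS)² = Σ (cᵢ δxᵢ)².
  (δw)² = 0.834;  (3·δz)² = 4.45;  (2·δb)² = 15.1;  (3·δc)² = 0.0406
δS = √(20.4) = 4.51
S = 74.12, so δS/S = 4.51/74.12 = 0.0609.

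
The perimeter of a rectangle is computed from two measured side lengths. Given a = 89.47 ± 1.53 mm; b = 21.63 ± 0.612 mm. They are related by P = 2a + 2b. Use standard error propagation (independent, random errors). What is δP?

3.30 mm

Each term contributes (cᵢ δxᵢ)² to (δP)²:
  (2·δa)² = 9.36;  (2·δb)² = 1.50
δP = √(10.9) = 3.30 mm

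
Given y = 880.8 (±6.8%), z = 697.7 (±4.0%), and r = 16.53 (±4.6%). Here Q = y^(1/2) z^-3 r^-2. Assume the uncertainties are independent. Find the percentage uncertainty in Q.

15.5%

Since Q is a product/quotient, work with relative uncertainties:
  (½·δy/y)² = (0.5×0.0680)² = 0.00116;  (-3·δz/z)² = (-3×0.0400)² = 0.0144;  (-2·δr/r)² = (-2×0.0460)² = 0.00846
δQ/Q = √(0.0240) = 0.155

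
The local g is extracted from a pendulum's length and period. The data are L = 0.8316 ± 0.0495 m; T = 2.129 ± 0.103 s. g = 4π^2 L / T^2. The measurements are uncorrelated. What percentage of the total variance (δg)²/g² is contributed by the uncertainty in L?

27.5%

(δg/g)² = (1·δL/L)² + (-2·δT/T)²
  L term: (1×0.0595)² = 0.00354
  T term: (-2×0.0484)² = 0.00936
Total = 0.0129. Share from L = 0.00354/0.0129 = 0.275.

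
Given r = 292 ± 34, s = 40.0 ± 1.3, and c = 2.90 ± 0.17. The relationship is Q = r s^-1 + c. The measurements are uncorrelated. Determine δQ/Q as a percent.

Let p = r·s^-1 = 7.30. δp/p = √((1·δr/r)² + (-1·δs/s)²) = √(0.0136 + 0.00106) = 0.121, so δp = 0.882.
Q = p + c: δQ = √(δp² + δc²) = √(0.779 + 0.0289) = 0.899
Q = 10.2, so δQ/Q = 0.899/10.2 = 0.0881.

8.81%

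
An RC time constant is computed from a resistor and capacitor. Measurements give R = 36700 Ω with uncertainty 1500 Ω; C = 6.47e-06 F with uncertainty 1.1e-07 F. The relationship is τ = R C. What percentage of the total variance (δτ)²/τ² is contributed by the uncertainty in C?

(δτ/τ)² = (1·δR/R)² + (1·δC/C)²
  R term: (1×0.0409)² = 0.00167
  C term: (1×0.0170)² = 0.000289
Total = 0.00196. Share from C = 0.000289/0.00196 = 0.148.

14.8%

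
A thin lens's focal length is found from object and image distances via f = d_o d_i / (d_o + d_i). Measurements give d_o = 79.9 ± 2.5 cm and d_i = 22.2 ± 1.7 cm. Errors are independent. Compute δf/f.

∂f/∂d_o = (d_i/(d_o+d_i))² = 0.0473;  ∂f/∂d_i = (d_o/(d_o+d_i))² = 0.612
δf = √((∂f/∂d_o · δd_o)² + (∂f/∂d_i · δd_i)²) = √(0.0140 + 1.08) = 1.05 cm
f = 17.4 cm, so δf/f = 1.05/17.4 = 0.0603.

0.0603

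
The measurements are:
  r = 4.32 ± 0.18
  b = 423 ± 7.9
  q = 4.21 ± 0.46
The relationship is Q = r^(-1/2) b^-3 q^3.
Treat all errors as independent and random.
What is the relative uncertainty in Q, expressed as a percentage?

33.3%

For a monomial Q ∝ r^(-1/2), b^-3, q^3, fractional errors add in quadrature:
  (−½·δr/r)² = (-0.5×0.0417)² = 0.000434;  (-3·δb/b)² = (-3×0.0187)² = 0.00314;  (3·δq/q)² = (3×0.109)² = 0.107
δQ/Q = √(0.111) = 0.333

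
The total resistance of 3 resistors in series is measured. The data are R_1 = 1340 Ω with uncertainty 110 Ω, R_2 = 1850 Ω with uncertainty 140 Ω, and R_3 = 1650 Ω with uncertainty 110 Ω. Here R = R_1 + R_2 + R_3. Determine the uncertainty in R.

R is a linear combination, so absolute uncertainties add in quadrature:
  (δR_1)² = 12100;  (δR_2)² = 19600;  (δR_3)² = 12100
δR = √(43800) = 209 Ω

209 Ω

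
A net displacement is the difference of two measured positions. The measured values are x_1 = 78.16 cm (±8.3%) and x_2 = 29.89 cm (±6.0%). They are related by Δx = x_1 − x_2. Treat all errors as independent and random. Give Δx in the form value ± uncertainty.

48.27 ± 6.73 cm

Each term contributes (cᵢ δxᵢ)² to (δΔx)²:
  (δx_1)² = 42.1;  (δx_2)² = 3.22
δΔx = √(45.3) = 6.73 cm
Δx = 48.27 cm.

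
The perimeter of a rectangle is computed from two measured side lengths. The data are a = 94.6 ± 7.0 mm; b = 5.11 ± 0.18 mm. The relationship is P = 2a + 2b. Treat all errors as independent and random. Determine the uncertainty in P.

14.0 mm

Absolute uncertainties add in quadrature for a linear combination:
  (2·δa)² = 196;  (2·δb)² = 0.130
δP = √(196) = 14.0 mm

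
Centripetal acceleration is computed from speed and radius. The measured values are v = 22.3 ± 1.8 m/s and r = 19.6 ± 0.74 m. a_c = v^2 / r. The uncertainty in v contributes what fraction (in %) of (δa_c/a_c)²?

(δa_c/a_c)² = (2·δv/v)² + (-1·δr/r)²
  v term: (2×0.0807)² = 0.0261
  r term: (-1×0.0378)² = 0.00143
Total = 0.0275. Share from v = 0.0261/0.0275 = 0.948.

94.8%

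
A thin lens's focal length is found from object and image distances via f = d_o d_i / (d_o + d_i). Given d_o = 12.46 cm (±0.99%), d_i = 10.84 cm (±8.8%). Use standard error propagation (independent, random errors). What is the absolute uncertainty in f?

∂f/∂d_o = (d_i/(d_o+d_i))² = 0.216;  ∂f/∂d_i = (d_o/(d_o+d_i))² = 0.286
δf = √((∂f/∂d_o · δd_o)² + (∂f/∂d_i · δd_i)²) = √(0.000713 + 0.0744) = 0.274 cm

0.274 cm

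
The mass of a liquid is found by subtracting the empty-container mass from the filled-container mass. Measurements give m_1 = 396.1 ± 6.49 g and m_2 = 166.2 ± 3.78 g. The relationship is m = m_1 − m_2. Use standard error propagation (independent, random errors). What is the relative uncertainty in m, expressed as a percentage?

Each term contributes (cᵢ δxᵢ)² to (δm)²:
  (δm_1)² = 42.1;  (δm_2)² = 14.3
δm = √(56.4) = 7.51 g
m = 229.9 g, so δm/m = 7.51/229.9 = 0.0327.

3.27%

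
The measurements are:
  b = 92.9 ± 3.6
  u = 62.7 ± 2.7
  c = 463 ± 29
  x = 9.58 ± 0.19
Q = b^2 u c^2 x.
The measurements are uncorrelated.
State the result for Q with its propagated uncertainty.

(1.11 ± 0.172) × 10^12

Since Q is a product/quotient, work with relative uncertainties:
  (2·δb/b)² = (2×0.0388)² = 0.00601;  (1·δu/u)² = (1×0.0431)² = 0.00185;  (2·δc/c)² = (2×0.0626)² = 0.0157;  (1·δx/x)² = (1×0.0198)² = 0.000393
δQ/Q = √(0.0239) = 0.155
Q = 1.11e+12, so δQ = 0.155 × 1.11e+12 = 1.72e+11.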